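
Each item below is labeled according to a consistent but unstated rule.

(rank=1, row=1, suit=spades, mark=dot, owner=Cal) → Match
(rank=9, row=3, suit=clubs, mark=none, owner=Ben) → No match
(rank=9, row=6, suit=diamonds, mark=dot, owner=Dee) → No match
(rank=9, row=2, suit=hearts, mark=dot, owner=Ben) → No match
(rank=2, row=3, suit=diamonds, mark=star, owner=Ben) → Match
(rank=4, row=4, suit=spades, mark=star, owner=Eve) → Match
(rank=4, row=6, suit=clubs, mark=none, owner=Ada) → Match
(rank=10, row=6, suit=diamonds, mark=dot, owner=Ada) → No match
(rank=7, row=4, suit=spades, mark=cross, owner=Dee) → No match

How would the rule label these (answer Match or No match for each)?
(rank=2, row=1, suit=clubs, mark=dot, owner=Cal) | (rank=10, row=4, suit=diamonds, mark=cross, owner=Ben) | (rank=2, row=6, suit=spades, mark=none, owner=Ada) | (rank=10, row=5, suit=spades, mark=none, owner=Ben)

Match, No match, Match, No match

A rule that fits every label: rank ≤ 4 — true of each 'Match' example, false of each 'No match' one.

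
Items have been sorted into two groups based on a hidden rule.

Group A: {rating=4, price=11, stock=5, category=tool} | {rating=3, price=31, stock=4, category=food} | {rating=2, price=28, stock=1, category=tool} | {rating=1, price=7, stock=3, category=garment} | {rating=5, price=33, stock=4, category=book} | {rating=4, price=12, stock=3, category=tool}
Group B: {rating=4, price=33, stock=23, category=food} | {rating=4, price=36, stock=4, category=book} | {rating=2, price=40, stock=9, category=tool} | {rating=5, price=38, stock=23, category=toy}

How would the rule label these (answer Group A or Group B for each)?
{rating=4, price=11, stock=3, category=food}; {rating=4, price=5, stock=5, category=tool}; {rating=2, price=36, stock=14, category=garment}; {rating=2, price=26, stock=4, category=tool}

Group A, Group A, Group B, Group A

Rule: stock ≤ 5 AND price ≤ 33. This holds for each 'Group A' example and fails for each 'Group B' one.
{rating=4, price=11, stock=3, category=food} — stock = 3, price = 11, hence Group A.
{rating=4, price=5, stock=5, category=tool} — stock = 5, price = 5, hence Group A.
{rating=2, price=36, stock=14, category=garment} — stock = 14, price = 36, hence Group B.
{rating=2, price=26, stock=4, category=tool} — stock = 4, price = 26, hence Group A.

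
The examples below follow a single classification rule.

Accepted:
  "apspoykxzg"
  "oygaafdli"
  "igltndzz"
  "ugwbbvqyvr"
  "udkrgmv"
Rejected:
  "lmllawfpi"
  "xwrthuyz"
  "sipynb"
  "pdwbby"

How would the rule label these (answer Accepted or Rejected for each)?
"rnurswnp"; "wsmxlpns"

A rule that fits every label: contains 'g' — true of each 'Accepted' example, false of each 'Rejected' one.
"rnurswnp": Rejected (no 'g').
"wsmxlpns": Rejected (no 'g').

Rejected, Rejected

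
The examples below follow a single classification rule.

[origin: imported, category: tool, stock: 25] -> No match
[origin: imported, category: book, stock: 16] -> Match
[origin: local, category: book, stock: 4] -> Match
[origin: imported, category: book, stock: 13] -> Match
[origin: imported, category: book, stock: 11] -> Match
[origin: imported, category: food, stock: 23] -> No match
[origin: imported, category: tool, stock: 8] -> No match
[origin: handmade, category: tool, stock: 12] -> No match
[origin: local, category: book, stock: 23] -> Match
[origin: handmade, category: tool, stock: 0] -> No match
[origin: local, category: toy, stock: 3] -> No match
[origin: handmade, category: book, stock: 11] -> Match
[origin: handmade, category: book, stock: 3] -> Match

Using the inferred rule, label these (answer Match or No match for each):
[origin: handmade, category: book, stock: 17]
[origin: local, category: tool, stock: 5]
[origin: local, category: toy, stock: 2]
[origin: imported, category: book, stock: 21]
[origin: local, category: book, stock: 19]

All 'Match' examples share one property — category is book — and every 'No match' example lacks it.
[origin: handmade, category: book, stock: 17]: category is book, checks out → Match.
[origin: local, category: tool, stock: 5]: category is tool, does not pass → No match.
[origin: local, category: toy, stock: 2]: category is toy, does not pass → No match.
[origin: imported, category: book, stock: 21]: category is book, checks out → Match.
[origin: local, category: book, stock: 19]: category is book, checks out → Match.

Match, No match, No match, Match, Match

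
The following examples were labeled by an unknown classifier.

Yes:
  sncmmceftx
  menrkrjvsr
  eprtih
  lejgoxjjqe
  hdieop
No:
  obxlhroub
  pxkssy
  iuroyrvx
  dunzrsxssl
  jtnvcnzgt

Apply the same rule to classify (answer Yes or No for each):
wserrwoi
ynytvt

The pattern is that an item is 'Yes' exactly when: contains 'e'.
Yes: wserrwoi, since has 'e'. No: ynytvt, since no 'e'.

Yes, No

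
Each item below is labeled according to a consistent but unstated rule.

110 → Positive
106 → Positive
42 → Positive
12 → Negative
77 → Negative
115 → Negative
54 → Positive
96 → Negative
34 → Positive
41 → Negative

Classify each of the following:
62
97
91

A rule that fits every label: ≡ 2 (mod 4) — true of each 'Positive' example, false of each 'Negative' one.
62: 62 mod 4 = 2 — qualifies, so Positive. 97: 97 mod 4 = 1 — doesn't qualify, so Negative. 91: 91 mod 4 = 3 — doesn't qualify, so Negative.

Positive, Negative, Negative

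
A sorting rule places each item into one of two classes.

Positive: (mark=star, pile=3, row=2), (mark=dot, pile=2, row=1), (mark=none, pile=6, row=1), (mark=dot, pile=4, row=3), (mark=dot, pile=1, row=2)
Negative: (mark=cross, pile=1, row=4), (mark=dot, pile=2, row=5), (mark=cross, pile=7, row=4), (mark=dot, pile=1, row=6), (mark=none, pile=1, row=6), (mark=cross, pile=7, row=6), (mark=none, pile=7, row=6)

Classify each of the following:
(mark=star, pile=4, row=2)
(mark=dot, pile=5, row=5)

Positive, Negative

'Positive' ⟺ row ≤ 3.
(mark=star, pile=4, row=2): row = 2 — meets the rule, so Positive.
(mark=dot, pile=5, row=5): row = 5 — doesn't match, so Negative.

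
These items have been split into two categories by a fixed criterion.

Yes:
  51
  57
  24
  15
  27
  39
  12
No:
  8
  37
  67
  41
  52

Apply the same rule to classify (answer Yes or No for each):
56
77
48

Looking at the examples, the only property every 'Yes' case has and every 'No' case lacks is: multiple of 3.
56: 56 = 3·18 + 2 — fails this test, so No.
77: 77 = 3·25 + 2 — fails this test, so No.
48: 48 = 3·16 — has this property, so Yes.

No, No, Yes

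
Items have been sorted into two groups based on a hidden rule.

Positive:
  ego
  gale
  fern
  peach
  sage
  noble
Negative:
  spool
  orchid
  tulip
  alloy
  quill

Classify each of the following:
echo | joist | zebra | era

Positive, Negative, Positive, Positive

All 'Positive' examples share one property — contains 'e' — and every 'Negative' example lacks it.
echo → has 'e' → Positive. joist → no 'e' → Negative. zebra → has 'e' → Positive. era → has 'e' → Positive.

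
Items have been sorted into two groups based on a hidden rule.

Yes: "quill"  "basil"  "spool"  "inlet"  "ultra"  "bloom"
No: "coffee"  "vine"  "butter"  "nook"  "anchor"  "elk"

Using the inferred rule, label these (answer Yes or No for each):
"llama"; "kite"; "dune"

One predicate separates the groups cleanly: length 5.

Yes, No, No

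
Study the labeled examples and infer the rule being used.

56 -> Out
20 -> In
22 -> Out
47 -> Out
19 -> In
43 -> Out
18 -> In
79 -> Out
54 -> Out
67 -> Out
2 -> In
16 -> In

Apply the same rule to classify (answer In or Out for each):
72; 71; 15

The simplest hypothesis consistent with all the labels is: at most 20.
Out: 72, since 72 > 20.
Out: 71, since 71 > 20.
In: 15, since 15 ≤ 20.

Out, Out, In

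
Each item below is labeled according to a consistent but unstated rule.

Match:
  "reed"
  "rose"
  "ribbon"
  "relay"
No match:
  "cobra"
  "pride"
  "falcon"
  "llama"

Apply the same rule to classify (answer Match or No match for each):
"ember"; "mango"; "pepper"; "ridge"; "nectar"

One predicate separates the groups cleanly: starts with 'r'.
"ember": No match (starts with 'e'). "mango": No match (starts with 'm'). "pepper": No match (starts with 'p'). "ridge": Match (starts with 'r'). "nectar": No match (starts with 'n').

No match, No match, No match, Match, No match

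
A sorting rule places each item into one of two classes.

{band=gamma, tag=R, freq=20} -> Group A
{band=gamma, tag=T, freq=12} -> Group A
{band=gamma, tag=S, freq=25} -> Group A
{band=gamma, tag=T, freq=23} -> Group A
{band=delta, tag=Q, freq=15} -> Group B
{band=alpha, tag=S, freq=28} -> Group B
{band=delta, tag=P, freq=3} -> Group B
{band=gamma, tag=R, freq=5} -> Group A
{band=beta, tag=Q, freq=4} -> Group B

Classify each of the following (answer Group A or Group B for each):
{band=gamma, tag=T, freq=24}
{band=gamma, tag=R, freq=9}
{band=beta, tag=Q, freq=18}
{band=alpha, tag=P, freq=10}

Comparing the two groups points to one rule — band is gamma.

Group A, Group A, Group B, Group B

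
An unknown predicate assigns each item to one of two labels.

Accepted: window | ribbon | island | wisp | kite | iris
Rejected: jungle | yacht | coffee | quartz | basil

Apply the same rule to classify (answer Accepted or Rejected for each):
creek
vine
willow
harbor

The rule appears to be: even length AND contains 'i'.
creek: length 5, no 'i' — does not pass, so Rejected.
vine: length 4, has 'i' — has this property, so Accepted.
willow: length 6, has 'i' — has this property, so Accepted.
harbor: length 6, no 'i' — does not pass, so Rejected.

Rejected, Accepted, Accepted, Rejected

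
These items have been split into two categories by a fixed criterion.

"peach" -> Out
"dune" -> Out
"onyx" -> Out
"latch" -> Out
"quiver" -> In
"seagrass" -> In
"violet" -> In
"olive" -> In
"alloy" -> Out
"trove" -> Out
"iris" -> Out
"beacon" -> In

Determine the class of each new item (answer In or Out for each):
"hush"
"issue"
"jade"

Out, In, Out

The simplest hypothesis consistent with all the labels is: has ≥ 3 vowels.
Out: "hush", since 1 vowel.
In: "issue", since 3 vowels.
Out: "jade", since 2 vowels.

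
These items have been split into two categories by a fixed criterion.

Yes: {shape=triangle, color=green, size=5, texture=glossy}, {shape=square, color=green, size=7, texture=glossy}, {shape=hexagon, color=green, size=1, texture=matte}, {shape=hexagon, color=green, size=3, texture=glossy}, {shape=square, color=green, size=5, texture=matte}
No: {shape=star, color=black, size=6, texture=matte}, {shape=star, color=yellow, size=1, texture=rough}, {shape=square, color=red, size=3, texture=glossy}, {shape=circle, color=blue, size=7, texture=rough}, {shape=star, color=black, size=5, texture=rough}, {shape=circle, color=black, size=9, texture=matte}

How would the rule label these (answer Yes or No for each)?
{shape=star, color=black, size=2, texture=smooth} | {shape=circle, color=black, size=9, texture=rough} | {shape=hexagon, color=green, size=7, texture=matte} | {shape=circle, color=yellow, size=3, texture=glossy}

No, No, Yes, No

A rule that fits every label: color is green — true of each 'Yes' example, false of each 'No' one.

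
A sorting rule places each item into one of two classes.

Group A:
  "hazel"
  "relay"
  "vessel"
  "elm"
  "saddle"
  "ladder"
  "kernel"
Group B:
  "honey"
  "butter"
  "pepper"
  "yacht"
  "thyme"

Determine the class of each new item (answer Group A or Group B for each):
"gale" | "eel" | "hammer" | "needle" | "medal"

The simplest hypothesis consistent with all the labels is: contains 'l'.
"gale": has 'l' — qualifies, so Group A. "eel": has 'l' — qualifies, so Group A. "hammer": no 'l' — does not satisfy this, so Group B. "needle": has 'l' — qualifies, so Group A. "medal": has 'l' — qualifies, so Group A.

Group A, Group A, Group B, Group A, Group A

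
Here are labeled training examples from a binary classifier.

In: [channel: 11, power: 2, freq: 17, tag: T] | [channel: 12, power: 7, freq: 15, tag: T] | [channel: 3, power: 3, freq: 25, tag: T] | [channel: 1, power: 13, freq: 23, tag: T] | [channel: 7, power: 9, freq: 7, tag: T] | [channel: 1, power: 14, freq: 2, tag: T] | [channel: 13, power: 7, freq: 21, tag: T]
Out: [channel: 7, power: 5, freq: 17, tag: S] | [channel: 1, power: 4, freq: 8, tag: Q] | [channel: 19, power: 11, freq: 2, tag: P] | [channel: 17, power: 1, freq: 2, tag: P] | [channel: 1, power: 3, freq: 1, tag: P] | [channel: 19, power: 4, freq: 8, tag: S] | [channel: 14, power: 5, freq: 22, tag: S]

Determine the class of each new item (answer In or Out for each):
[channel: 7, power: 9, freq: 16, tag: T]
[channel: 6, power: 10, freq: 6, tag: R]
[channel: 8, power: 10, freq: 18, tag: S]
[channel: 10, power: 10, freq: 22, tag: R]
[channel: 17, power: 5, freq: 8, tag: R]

In, Out, Out, Out, Out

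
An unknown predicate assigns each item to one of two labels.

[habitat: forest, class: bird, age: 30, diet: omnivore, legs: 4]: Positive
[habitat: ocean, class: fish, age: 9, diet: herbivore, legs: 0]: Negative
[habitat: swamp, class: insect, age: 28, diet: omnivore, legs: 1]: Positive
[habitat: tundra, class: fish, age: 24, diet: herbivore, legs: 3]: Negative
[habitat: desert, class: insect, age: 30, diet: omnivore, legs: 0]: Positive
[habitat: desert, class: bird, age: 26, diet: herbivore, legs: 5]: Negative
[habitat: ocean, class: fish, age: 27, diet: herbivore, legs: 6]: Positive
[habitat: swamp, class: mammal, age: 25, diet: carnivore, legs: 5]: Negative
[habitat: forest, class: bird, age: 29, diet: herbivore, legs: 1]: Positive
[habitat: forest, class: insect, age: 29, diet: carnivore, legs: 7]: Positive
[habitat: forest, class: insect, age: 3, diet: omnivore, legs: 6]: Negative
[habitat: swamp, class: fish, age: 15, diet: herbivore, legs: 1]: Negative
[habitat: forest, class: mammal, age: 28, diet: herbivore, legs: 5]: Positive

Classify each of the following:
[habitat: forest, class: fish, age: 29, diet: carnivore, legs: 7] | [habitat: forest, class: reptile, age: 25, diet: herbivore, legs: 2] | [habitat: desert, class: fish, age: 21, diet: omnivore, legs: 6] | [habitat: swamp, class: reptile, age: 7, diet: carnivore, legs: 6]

Positive, Negative, Negative, Negative

The rule appears to be: age ≥ 27.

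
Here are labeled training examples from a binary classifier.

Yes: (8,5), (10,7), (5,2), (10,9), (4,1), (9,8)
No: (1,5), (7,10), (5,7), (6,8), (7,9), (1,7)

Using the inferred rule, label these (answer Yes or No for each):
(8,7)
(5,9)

Yes, No

The pattern is that an item is 'Yes' exactly when: first > second.
(8,7): 8 > 7 — qualifies, so Yes.
(5,9): 5 < 9 — does not pass, so No.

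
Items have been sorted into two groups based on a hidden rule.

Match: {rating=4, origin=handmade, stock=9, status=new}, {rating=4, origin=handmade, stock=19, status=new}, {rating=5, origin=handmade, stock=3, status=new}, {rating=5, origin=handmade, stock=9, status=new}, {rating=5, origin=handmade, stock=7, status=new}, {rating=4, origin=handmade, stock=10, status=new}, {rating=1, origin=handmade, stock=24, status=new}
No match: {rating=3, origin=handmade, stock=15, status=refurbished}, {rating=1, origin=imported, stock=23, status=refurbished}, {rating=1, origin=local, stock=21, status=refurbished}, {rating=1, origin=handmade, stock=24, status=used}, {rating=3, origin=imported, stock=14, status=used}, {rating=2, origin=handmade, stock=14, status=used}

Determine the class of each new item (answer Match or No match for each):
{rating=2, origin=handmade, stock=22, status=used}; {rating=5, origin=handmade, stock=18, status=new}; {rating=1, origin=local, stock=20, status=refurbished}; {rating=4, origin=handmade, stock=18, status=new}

No match, Match, No match, Match

'Match' ⟺ status is new.
{rating=2, origin=handmade, stock=22, status=used}: status is used — doesn't match, so No match. {rating=5, origin=handmade, stock=18, status=new}: status is new — satisfies this, so Match. {rating=1, origin=local, stock=20, status=refurbished}: status is refurbished — doesn't match, so No match. {rating=4, origin=handmade, stock=18, status=new}: status is new — satisfies this, so Match.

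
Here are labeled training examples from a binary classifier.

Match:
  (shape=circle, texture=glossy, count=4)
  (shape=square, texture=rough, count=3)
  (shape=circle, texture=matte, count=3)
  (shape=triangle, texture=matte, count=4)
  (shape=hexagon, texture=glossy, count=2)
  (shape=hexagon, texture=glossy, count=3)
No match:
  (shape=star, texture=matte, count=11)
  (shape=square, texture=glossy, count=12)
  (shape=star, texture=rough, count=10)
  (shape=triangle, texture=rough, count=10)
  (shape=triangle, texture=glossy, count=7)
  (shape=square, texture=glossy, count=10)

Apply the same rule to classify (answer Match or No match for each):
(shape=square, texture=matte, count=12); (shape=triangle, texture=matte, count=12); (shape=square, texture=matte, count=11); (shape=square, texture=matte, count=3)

No match, No match, No match, Match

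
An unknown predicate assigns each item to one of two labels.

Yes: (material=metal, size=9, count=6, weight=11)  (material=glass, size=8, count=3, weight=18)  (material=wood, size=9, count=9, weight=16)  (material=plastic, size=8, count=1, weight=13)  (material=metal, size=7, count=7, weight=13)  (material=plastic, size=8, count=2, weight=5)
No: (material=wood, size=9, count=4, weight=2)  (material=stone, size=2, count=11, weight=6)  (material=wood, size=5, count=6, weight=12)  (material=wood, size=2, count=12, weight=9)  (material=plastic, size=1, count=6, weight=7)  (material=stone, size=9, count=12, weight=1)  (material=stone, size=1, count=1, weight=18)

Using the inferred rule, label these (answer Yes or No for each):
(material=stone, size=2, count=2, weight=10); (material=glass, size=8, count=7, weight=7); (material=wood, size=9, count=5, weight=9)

The classifier is using: weight ≥ 5 AND size ≥ 7.
(material=stone, size=2, count=2, weight=10): No (weight = 10, size = 2). (material=glass, size=8, count=7, weight=7): Yes (weight = 7, size = 8). (material=wood, size=9, count=5, weight=9): Yes (weight = 9, size = 9).

No, Yes, Yes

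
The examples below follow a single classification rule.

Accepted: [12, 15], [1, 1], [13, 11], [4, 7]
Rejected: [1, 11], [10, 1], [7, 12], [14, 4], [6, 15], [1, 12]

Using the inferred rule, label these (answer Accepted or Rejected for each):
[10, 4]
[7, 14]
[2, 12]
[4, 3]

The pattern is that an item is 'Accepted' exactly when: |first − second| ≤ 3.
[10, 4] — |10−4| = 6, hence Rejected. [7, 14] — |7−14| = 7, hence Rejected. [2, 12] — |2−12| = 10, hence Rejected. [4, 3] — |4−3| = 1, hence Accepted.

Rejected, Rejected, Rejected, Accepted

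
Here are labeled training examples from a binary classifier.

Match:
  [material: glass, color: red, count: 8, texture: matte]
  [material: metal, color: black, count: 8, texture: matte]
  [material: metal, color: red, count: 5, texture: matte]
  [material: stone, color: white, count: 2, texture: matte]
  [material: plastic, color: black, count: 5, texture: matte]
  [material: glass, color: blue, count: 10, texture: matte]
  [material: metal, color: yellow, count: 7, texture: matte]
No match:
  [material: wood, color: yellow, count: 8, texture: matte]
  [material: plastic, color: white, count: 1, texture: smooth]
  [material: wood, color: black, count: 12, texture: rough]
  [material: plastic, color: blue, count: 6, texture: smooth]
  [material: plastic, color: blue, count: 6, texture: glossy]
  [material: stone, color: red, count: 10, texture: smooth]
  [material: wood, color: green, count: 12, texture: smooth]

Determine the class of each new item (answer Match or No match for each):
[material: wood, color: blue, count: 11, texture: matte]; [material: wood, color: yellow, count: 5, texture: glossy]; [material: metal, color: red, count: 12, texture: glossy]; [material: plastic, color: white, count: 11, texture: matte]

The distinguishing property — texture is matte AND material is not wood — holds for all the 'Match' cases and none of the 'No match' cases.
[material: wood, color: blue, count: 11, texture: matte]: No match (texture is matte, material is wood). [material: wood, color: yellow, count: 5, texture: glossy]: No match (texture is glossy, material is wood). [material: metal, color: red, count: 12, texture: glossy]: No match (texture is glossy, material is metal). [material: plastic, color: white, count: 11, texture: matte]: Match (texture is matte, material is plastic).

No match, No match, No match, Match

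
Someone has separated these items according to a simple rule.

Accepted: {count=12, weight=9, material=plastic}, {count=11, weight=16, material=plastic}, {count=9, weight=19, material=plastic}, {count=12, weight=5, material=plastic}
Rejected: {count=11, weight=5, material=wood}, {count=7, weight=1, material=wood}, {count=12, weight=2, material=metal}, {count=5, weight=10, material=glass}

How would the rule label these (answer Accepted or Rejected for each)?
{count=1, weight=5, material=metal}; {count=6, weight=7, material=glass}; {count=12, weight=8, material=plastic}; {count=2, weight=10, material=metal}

Rejected, Rejected, Accepted, Rejected

The classifier is using: material is plastic.
{count=1, weight=5, material=metal} → material is metal → Rejected.
{count=6, weight=7, material=glass} → material is glass → Rejected.
{count=12, weight=8, material=plastic} → material is plastic → Accepted.
{count=2, weight=10, material=metal} → material is metal → Rejected.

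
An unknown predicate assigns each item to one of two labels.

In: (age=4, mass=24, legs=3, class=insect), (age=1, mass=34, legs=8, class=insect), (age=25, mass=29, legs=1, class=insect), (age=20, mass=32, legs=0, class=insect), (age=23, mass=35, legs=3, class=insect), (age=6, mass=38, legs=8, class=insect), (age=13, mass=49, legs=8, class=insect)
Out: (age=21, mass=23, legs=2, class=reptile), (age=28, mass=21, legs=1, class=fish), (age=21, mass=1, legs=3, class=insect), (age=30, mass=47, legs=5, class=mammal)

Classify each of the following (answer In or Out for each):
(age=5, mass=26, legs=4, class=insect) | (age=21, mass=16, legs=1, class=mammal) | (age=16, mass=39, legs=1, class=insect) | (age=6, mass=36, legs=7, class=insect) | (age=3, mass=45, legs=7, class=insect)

In, Out, In, In, In

The distinguishing property — class is insect AND mass ≥ 21 — holds for all the 'In' cases and none of the 'Out' cases.
(age=5, mass=26, legs=4, class=insect) → class is insect, mass = 26 → In.
(age=21, mass=16, legs=1, class=mammal) → class is mammal, mass = 16 → Out.
(age=16, mass=39, legs=1, class=insect) → class is insect, mass = 39 → In.
(age=6, mass=36, legs=7, class=insect) → class is insect, mass = 36 → In.
(age=3, mass=45, legs=7, class=insect) → class is insect, mass = 45 → In.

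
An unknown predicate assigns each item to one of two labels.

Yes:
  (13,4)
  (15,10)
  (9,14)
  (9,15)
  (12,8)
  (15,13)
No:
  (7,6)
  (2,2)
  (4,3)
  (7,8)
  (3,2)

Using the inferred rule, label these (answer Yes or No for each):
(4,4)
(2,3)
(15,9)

No, No, Yes

All 'Yes' examples share one property — sum ≥ 17 — and every 'No' example lacks it.
(4,4): No (4+4 = 8).
(2,3): No (2+3 = 5).
(15,9): Yes (15+9 = 24).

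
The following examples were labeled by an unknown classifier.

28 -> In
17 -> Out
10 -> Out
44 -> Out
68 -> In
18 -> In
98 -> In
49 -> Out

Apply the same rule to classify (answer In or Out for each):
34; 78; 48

Rule: ends in digit 8. This holds for each 'In' example and fails for each 'Out' one.

Out, In, In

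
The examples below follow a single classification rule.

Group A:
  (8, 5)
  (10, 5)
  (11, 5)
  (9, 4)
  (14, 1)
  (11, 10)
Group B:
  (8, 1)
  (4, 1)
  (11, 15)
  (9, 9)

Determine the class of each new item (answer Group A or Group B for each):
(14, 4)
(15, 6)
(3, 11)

All 'Group A' examples share one property — first > second AND sum ≥ 13 — and every 'Group B' example lacks it.
Group A: (14, 4), since 14 > 4, 14+4 = 18.
Group A: (15, 6), since 15 > 6, 15+6 = 21.
Group B: (3, 11), since 3 < 11, 3+11 = 14.

Group A, Group A, Group B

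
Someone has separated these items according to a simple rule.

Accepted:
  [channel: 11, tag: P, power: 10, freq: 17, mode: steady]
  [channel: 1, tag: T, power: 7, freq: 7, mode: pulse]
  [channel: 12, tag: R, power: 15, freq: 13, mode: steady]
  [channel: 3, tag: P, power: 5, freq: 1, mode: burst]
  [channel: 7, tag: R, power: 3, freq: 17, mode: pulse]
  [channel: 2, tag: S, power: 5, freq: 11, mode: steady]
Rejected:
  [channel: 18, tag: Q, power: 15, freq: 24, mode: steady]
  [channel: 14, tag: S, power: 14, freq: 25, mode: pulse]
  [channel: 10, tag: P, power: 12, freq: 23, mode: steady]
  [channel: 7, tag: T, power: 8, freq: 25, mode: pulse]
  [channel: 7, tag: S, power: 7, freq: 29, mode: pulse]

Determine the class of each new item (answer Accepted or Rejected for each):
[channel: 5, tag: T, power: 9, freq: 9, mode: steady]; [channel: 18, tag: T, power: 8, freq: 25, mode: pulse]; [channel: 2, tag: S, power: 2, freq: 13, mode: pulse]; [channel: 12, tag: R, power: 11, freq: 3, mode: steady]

The pattern is that an item is 'Accepted' exactly when: freq ≤ 17.
[channel: 5, tag: T, power: 9, freq: 9, mode: steady]: freq = 9, has this property → Accepted. [channel: 18, tag: T, power: 8, freq: 25, mode: pulse]: freq = 25, does not fit → Rejected. [channel: 2, tag: S, power: 2, freq: 13, mode: pulse]: freq = 13, has this property → Accepted. [channel: 12, tag: R, power: 11, freq: 3, mode: steady]: freq = 3, has this property → Accepted.

Accepted, Rejected, Accepted, Accepted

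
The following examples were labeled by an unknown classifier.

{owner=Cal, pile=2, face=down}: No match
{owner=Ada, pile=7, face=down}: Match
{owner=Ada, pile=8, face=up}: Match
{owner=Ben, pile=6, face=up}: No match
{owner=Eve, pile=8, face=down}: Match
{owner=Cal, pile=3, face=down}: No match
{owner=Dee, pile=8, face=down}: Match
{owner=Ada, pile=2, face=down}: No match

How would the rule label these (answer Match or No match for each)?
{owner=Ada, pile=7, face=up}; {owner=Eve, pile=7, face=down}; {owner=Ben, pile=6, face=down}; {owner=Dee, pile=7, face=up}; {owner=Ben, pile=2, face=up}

Match, Match, No match, Match, No match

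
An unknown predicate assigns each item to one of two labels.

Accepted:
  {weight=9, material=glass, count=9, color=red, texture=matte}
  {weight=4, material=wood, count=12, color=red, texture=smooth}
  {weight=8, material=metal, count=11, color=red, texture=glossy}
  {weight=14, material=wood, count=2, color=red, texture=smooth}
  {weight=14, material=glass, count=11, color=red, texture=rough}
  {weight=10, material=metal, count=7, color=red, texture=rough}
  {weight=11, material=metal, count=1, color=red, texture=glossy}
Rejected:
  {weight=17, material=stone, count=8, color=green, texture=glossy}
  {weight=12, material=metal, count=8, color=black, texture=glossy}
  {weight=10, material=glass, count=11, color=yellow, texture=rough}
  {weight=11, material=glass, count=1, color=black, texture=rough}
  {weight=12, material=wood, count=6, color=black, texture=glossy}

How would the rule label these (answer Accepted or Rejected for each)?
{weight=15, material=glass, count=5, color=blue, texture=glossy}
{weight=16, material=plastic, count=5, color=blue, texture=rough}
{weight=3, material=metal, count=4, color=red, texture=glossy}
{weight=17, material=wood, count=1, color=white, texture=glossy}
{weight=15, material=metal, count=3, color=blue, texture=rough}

Looking at the examples, the only property every 'Accepted' case has and every 'Rejected' case lacks is: color is red.

Rejected, Rejected, Accepted, Rejected, Rejected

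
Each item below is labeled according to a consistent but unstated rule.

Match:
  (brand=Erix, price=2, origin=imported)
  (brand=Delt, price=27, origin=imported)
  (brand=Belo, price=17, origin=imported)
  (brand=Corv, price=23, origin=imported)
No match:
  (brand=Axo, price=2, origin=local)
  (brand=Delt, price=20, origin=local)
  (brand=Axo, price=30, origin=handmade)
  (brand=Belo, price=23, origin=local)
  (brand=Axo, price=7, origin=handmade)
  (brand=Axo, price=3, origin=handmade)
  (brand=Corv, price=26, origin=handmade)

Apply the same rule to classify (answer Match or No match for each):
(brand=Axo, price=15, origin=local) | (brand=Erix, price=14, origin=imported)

No match, Match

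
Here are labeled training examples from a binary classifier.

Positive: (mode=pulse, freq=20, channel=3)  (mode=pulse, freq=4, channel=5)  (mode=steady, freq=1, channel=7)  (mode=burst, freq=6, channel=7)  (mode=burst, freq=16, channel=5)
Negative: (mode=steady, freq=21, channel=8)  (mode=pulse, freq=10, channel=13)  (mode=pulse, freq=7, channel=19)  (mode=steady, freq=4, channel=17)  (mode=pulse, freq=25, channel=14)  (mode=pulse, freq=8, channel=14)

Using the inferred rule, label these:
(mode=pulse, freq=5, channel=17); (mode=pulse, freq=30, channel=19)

The simplest hypothesis consistent with all the labels is: channel ≤ 7.

Negative, Negative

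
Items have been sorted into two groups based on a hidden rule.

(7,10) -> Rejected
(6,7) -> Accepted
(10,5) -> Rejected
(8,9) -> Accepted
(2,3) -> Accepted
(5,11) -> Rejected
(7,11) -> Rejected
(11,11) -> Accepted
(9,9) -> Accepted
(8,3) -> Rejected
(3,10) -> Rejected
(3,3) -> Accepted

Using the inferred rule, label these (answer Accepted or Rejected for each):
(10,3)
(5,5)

Rejected, Accepted

The common property of the 'Accepted' items is: |first − second| ≤ 1. No 'Rejected' item has it.
Rejected: (10,3), since |10−3| = 7.
Accepted: (5,5), since |5−5| = 0.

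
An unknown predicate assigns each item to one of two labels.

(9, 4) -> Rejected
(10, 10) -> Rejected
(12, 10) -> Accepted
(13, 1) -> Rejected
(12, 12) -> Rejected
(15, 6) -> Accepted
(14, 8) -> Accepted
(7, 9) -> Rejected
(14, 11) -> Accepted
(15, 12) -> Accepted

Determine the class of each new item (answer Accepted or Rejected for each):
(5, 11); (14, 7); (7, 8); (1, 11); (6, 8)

Rejected, Accepted, Rejected, Rejected, Rejected

The common property of the 'Accepted' items is: first > second AND sum ≥ 16. No 'Rejected' item has it.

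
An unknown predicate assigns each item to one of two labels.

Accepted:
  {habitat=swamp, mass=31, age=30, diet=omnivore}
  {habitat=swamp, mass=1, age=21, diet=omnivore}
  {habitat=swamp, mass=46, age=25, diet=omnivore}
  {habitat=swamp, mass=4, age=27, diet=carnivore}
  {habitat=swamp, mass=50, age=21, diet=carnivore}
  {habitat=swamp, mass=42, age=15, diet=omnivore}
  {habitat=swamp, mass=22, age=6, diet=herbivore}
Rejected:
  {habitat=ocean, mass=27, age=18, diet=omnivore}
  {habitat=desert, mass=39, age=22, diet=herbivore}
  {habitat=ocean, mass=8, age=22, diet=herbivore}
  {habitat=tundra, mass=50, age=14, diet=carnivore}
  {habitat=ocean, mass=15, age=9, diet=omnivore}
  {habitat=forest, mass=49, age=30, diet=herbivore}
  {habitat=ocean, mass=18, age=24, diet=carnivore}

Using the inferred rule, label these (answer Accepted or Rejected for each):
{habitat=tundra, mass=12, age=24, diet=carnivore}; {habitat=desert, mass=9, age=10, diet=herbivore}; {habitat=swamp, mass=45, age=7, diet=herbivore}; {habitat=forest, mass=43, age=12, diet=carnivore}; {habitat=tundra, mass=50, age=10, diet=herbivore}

Every 'Accepted' example satisfies: habitat is swamp. None of the 'Rejected' examples do.
{habitat=tundra, mass=12, age=24, diet=carnivore}: Rejected (habitat is tundra).
{habitat=desert, mass=9, age=10, diet=herbivore}: Rejected (habitat is desert).
{habitat=swamp, mass=45, age=7, diet=herbivore}: Accepted (habitat is swamp).
{habitat=forest, mass=43, age=12, diet=carnivore}: Rejected (habitat is forest).
{habitat=tundra, mass=50, age=10, diet=herbivore}: Rejected (habitat is tundra).

Rejected, Rejected, Accepted, Rejected, Rejected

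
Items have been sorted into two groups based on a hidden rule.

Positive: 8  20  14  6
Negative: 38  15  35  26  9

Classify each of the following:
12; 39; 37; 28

Positive, Negative, Negative, Negative

The rule appears to be: even AND at most 20.
Positive: 12, since 12 is even, 12 ≤ 20. Negative: 39, since 39 is odd, 39 > 20. Negative: 37, since 37 is odd, 37 > 20. Negative: 28, since 28 is even, 28 > 20.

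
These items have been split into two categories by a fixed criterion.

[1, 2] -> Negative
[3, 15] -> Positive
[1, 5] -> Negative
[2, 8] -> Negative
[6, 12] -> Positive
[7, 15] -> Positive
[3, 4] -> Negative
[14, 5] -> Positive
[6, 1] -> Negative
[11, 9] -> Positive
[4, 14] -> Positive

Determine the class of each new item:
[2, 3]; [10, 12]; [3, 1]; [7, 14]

Every 'Positive' example satisfies: sum ≥ 18. None of the 'Negative' examples do.
[2, 3]: Negative (2+3 = 5). [10, 12]: Positive (10+12 = 22). [3, 1]: Negative (3+1 = 4). [7, 14]: Positive (7+14 = 21).

Negative, Positive, Negative, Positive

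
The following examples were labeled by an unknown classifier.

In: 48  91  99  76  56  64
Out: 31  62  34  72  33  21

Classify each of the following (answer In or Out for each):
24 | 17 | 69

Out, Out, In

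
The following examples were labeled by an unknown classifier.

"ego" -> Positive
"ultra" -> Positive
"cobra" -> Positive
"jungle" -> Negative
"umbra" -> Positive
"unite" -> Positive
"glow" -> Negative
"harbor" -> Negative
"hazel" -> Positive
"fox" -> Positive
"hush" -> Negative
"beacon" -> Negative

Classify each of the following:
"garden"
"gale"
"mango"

A rule that fits every label: odd length — true of each 'Positive' example, false of each 'Negative' one.

Negative, Negative, Positive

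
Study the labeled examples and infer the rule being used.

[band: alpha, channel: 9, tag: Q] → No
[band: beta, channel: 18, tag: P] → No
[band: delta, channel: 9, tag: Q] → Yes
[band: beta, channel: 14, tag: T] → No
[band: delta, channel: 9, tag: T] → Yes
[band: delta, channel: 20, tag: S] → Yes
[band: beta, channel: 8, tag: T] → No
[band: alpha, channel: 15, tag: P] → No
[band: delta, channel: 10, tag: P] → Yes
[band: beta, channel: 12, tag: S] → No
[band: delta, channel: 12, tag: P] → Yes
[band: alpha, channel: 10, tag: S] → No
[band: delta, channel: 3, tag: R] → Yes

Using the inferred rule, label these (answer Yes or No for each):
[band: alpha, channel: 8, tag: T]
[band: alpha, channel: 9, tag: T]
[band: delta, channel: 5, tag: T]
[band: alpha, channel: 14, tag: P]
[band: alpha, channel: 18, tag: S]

A rule that fits every label: band is delta — true of each 'Yes' example, false of each 'No' one.

No, No, Yes, No, No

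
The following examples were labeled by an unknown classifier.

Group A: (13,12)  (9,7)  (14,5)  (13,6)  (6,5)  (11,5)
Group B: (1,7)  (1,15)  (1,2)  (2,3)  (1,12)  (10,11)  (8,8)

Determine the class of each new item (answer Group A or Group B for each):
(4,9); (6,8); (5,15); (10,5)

Group B, Group B, Group B, Group A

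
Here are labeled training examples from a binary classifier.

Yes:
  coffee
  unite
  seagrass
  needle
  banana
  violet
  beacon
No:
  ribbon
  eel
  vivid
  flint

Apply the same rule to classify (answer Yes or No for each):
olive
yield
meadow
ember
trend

Yes, No, Yes, No, No

The classifier is using: has ≥ 3 vowels.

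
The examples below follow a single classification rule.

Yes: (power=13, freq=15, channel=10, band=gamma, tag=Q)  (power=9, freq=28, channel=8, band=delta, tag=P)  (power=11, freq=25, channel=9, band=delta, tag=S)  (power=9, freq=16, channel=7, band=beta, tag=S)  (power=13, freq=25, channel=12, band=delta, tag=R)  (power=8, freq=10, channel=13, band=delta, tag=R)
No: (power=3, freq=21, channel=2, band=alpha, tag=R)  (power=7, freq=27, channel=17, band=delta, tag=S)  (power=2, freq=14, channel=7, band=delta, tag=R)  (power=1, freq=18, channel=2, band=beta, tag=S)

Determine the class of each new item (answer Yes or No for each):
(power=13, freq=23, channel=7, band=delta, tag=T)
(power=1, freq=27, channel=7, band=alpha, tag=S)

Yes, No

One predicate separates the groups cleanly: power ≥ 8.
(power=13, freq=23, channel=7, band=delta, tag=T) — power = 13, hence Yes. (power=1, freq=27, channel=7, band=alpha, tag=S) — power = 1, hence No.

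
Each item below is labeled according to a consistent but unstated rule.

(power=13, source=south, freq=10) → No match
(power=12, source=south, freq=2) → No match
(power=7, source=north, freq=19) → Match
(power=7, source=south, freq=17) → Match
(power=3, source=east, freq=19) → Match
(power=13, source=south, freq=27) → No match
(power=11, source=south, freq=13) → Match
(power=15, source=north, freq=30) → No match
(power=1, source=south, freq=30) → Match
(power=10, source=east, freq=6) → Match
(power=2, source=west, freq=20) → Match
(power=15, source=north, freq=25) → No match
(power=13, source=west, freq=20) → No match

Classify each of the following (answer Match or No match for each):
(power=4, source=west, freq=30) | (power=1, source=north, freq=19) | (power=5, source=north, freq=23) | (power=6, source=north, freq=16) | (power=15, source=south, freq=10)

Every 'Match' example satisfies: power ≤ 11. None of the 'No match' examples do.

Match, Match, Match, Match, No match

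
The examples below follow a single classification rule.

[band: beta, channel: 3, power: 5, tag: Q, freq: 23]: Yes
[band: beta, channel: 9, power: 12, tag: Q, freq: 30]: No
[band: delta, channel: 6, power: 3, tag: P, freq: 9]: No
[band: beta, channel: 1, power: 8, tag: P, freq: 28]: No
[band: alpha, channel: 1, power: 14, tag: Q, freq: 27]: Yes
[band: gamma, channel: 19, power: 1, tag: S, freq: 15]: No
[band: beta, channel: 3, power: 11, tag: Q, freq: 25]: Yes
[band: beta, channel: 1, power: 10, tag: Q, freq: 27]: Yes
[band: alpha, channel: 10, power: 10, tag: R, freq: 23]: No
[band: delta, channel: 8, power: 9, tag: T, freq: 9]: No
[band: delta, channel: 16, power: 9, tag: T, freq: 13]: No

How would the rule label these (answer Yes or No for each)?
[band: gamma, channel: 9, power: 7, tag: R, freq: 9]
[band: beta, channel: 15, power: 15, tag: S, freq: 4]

No, No

The pattern is that an item is 'Yes' exactly when: tag is Q AND freq ≤ 27.
[band: gamma, channel: 9, power: 7, tag: R, freq: 9] — tag is R, freq = 9, hence No.
[band: beta, channel: 15, power: 15, tag: S, freq: 4] — tag is S, freq = 4, hence No.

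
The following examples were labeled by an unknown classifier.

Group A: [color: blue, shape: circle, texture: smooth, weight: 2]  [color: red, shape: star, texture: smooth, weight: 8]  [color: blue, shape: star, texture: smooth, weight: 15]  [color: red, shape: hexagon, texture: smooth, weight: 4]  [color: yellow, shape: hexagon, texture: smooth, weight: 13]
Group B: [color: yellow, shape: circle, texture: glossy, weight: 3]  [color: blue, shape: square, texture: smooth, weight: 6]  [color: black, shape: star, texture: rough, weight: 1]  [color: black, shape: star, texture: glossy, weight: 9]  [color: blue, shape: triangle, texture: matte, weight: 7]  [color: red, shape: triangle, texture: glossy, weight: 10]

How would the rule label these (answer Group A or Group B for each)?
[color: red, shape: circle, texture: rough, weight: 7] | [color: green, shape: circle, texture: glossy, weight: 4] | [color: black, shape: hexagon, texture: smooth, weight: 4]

Group B, Group B, Group A

The simplest hypothesis consistent with all the labels is: texture is smooth AND weight ≠ 6.
[color: red, shape: circle, texture: rough, weight: 7]: texture is rough, weight = 7, does not pass → Group B.
[color: green, shape: circle, texture: glossy, weight: 4]: texture is glossy, weight = 4, does not pass → Group B.
[color: black, shape: hexagon, texture: smooth, weight: 4]: texture is smooth, weight = 4, qualifies → Group A.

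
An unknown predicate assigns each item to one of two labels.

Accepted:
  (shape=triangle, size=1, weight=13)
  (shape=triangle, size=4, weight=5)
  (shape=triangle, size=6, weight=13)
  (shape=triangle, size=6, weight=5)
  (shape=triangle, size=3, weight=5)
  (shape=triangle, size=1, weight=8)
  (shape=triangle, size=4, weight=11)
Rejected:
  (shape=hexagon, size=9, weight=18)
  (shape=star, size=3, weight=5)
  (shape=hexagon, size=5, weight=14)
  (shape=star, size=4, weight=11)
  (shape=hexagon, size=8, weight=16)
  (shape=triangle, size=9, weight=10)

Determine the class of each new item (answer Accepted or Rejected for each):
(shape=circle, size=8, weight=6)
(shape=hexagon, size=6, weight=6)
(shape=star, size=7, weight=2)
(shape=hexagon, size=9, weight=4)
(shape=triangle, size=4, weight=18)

Rejected, Rejected, Rejected, Rejected, Accepted

Rule: shape is triangle AND size ≤ 6. This holds for each 'Accepted' example and fails for each 'Rejected' one.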